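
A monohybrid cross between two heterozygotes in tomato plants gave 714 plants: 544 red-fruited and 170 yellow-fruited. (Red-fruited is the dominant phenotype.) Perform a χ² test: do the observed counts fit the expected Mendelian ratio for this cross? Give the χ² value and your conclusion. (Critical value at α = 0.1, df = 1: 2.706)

0.540; consistent

For a monohybrid cross between heterozygotes with complete dominance, the expected phenotypic ratio is 3:1.
Total ratio parts = 4. Expected numbers out of 714:
  red-fruited: 714 × 3/4 = 535.5
  yellow-fruited: 714 × 1/4 = 178.5
χ² = Σ (O − E)² / E
  red-fruited: (544 − 535.5)² / 535.5 = 0.1349
  yellow-fruited: (170 − 178.5)² / 178.5 = 0.4048
χ² = 0.1349 + 0.4048 = 0.5397 ≈ 0.540
Degrees of freedom = 2 − 1 = 1; critical value at α = 0.1 is 2.706.
Since 0.540 < 2.706, we fail to reject the null hypothesis — the data are consistent with the 3:1 ratio.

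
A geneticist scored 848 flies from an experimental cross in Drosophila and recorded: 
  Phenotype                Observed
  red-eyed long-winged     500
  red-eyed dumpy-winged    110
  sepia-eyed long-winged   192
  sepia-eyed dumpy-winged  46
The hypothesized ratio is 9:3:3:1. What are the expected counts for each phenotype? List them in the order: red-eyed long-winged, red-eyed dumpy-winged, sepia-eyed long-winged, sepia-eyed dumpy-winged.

Expected counts for N = 848 under a 9:3:3:1 ratio (total parts = 16):
  red-eyed long-winged: 848 × 9/16 = 477
  red-eyed dumpy-winged: 848 × 3/16 = 159
  sepia-eyed long-winged: 848 × 3/16 = 159
  sepia-eyed dumpy-winged: 848 × 1/16 = 53

477, 159, 159, 53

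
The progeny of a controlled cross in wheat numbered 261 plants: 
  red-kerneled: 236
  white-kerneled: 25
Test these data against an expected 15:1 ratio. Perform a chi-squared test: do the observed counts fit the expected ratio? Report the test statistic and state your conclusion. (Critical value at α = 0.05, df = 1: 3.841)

Total ratio parts = 16. Expected numbers out of 261:
  red-kerneled: 261 × 15/16 = 244.6875
  white-kerneled: 261 × 1/16 = 16.3125
χ² = Σ (O − E)² / E
  red-kerneled: (236 − 244.6875)² / 244.6875 = 0.3084
  white-kerneled: (25 − 16.3125)² / 16.3125 = 4.6267
χ² = 0.3084 + 4.6267 = 4.9351 ≈ 4.935
Degrees of freedom = 2 − 1 = 1; critical value at α = 0.05 is 3.841.
Since 4.935 > 3.841, we reject the null hypothesis — the data do not fit the 15:1 ratio.

4.935; not consistent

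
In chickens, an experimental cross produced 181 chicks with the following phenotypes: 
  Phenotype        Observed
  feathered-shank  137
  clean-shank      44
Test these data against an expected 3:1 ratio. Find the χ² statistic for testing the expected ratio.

0.046

The 3:1 ratio has 4 parts, so with N = 181 the expected counts are:
  feathered-shank: 181 × 3/4 = 135.75
  clean-shank: 181 × 1/4 = 45.25
χ² = Σ (O − E)² / E
  feathered-shank: (137 − 135.75)² / 135.75 = 0.0115
  clean-shank: (44 − 45.25)² / 45.25 = 0.0345
χ² = 0.0115 + 0.0345 = 0.046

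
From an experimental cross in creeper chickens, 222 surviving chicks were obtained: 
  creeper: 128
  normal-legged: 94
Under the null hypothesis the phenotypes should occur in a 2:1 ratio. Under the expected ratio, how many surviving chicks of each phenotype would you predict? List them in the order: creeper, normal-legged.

Expected counts for N = 222 under a 2:1 ratio (total parts = 3):
  creeper: 222 × 2/3 = 148
  normal-legged: 222 × 1/3 = 74

148, 74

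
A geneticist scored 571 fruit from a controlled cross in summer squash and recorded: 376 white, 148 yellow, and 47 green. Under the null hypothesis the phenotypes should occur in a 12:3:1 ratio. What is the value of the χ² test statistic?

Expected counts for N = 571 under a 12:3:1 ratio (total parts = 16):
  white: 571 × 12/16 = 428.25
  yellow: 571 × 3/16 = 107.0625
  green: 571 × 1/16 = 35.6875
χ² = Σ (O − E)² / E
  white: (376 − 428.25)² / 428.25 = 6.3749
  yellow: (148 − 107.0625)² / 107.0625 = 15.6533
  green: (47 − 35.6875)² / 35.6875 = 3.5859
χ² = 6.3749 + 15.6533 + 3.5859 = 25.6141 ≈ 25.614

25.614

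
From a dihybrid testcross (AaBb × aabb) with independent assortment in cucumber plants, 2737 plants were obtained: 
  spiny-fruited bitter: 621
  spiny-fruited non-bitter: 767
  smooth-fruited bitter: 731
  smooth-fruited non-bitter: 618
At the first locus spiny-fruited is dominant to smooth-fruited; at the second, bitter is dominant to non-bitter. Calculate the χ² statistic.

25.463

A dihybrid testcross with independent assortment gives a 1:1:1:1 ratio.
Under the 1:1:1:1 hypothesis (Σ ratio = 4, N = 2737):
  spiny-fruited bitter: 2737 × 1/4 = 684.25
  spiny-fruited non-bitter: 2737 × 1/4 = 684.25
  smooth-fruited bitter: 2737 × 1/4 = 684.25
  smooth-fruited non-bitter: 2737 × 1/4 = 684.25
χ² = Σ (O − E)² / E
  spiny-fruited bitter: (621 − 684.25)² / 684.25 = 5.8466
  spiny-fruited non-bitter: (767 − 684.25)² / 684.25 = 10.0074
  smooth-fruited bitter: (731 − 684.25)² / 684.25 = 3.1941
  smooth-fruited non-bitter: (618 − 684.25)² / 684.25 = 6.4144
χ² = 5.8466 + 10.0074 + 3.1941 + 6.4144 = 25.4625 ≈ 25.463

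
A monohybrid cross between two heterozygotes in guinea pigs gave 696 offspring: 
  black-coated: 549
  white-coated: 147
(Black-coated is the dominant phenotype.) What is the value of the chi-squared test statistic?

For a monohybrid cross between heterozygotes with complete dominance, the expected phenotypic ratio is 3:1.
Expected counts for N = 696 under a 3:1 ratio (total parts = 4):
  black-coated: 696 × 3/4 = 522
  white-coated: 696 × 1/4 = 174
χ² = Σ (O − E)² / E
  black-coated: (549 − 522)² / 522 = 1.3966
  white-coated: (147 − 174)² / 174 = 4.1897
χ² = 1.3966 + 4.1897 = 5.5863 ≈ 5.586

5.586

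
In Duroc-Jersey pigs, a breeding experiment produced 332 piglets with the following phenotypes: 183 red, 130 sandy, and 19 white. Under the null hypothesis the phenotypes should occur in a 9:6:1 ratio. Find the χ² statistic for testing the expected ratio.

0.466

Expected counts for N = 332 under a 9:6:1 ratio (total parts = 16):
  red: 332 × 9/16 = 186.75
  sandy: 332 × 6/16 = 124.5
  white: 332 × 1/16 = 20.75
χ² = Σ (O − E)² / E
  red: (183 − 186.75)² / 186.75 = 0.0753
  sandy: (130 − 124.5)² / 124.5 = 0.2430
  white: (19 − 20.75)² / 20.75 = 0.1476
χ² = 0.0753 + 0.2430 + 0.1476 = 0.4659 ≈ 0.466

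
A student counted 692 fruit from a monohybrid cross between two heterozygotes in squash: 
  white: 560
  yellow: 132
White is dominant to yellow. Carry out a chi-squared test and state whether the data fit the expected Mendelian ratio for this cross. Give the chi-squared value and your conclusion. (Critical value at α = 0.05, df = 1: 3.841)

For a monohybrid cross between heterozygotes with complete dominance, the expected phenotypic ratio is 3:1.
Expected counts for N = 692 under a 3:1 ratio (total parts = 4):
  white: 692 × 3/4 = 519
  yellow: 692 × 1/4 = 173
χ² = Σ (O − E)² / E
  white: (560 − 519)² / 519 = 3.2389
  yellow: (132 − 173)² / 173 = 9.7168
χ² = 3.2389 + 9.7168 = 12.9557 ≈ 12.956
Degrees of freedom = 2 − 1 = 1; critical value at α = 0.05 is 3.841.
Since 12.956 > 3.841, we reject the null hypothesis — the data do not fit the 3:1 ratio.

12.956; not consistent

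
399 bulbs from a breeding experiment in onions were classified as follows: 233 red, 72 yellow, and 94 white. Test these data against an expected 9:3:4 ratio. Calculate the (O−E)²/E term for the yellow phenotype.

0.106

Total ratio parts = 16. Expected numbers out of 399:
  red: 399 × 9/16 = 224.4375
  yellow: 399 × 3/16 = 74.8125
  white: 399 × 4/16 = 99.75
Contribution of yellow: (72 − 74.8125)² / 74.8125 = 0.1057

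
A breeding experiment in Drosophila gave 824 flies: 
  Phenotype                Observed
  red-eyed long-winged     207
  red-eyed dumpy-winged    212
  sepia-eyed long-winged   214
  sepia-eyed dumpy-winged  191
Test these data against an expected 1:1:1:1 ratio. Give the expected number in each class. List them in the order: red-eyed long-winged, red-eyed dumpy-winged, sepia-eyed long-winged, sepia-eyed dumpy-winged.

206, 206, 206, 206

Under the 1:1:1:1 hypothesis (Σ ratio = 4, N = 824):
  red-eyed long-winged: 824 × 1/4 = 206
  red-eyed dumpy-winged: 824 × 1/4 = 206
  sepia-eyed long-winged: 824 × 1/4 = 206
  sepia-eyed dumpy-winged: 824 × 1/4 = 206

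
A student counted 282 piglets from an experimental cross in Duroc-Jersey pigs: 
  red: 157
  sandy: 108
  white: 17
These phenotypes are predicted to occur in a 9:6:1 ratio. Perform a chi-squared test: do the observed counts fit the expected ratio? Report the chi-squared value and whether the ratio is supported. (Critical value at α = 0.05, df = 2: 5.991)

0.087; consistent

Total ratio parts = 16. Expected numbers out of 282:
  red: 282 × 9/16 = 158.625
  sandy: 282 × 6/16 = 105.75
  white: 282 × 1/16 = 17.625
χ² = Σ (O − E)² / E
  red: (157 − 158.625)² / 158.625 = 0.0166
  sandy: (108 − 105.75)² / 105.75 = 0.0479
  white: (17 − 17.625)² / 17.625 = 0.0222
χ² = 0.0166 + 0.0479 + 0.0222 = 0.0867 ≈ 0.087
Degrees of freedom = 3 − 1 = 2; critical value at α = 0.05 is 5.991.
Since 0.087 < 5.991, we fail to reject the null hypothesis — the data are consistent with the 9:6:1 ratio.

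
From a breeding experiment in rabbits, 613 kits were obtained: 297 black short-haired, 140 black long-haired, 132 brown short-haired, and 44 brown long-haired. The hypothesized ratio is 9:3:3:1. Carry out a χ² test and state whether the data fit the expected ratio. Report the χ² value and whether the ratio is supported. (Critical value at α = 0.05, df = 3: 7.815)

Total ratio parts = 16. Expected numbers out of 613:
  black short-haired: 613 × 9/16 = 344.8125
  black long-haired: 613 × 3/16 = 114.9375
  brown short-haired: 613 × 3/16 = 114.9375
  brown long-haired: 613 × 1/16 = 38.3125
χ² = Σ (O − E)² / E
  black short-haired: (297 − 344.8125)² / 344.8125 = 6.6298
  black long-haired: (140 − 114.9375)² / 114.9375 = 5.4650
  brown short-haired: (132 − 114.9375)² / 114.9375 = 2.5329
  brown long-haired: (44 − 38.3125)² / 38.3125 = 0.8443
χ² = 6.6298 + 5.4650 + 2.5329 + 0.8443 = 15.472
Degrees of freedom = 4 − 1 = 3; critical value at α = 0.05 is 7.815.
Since 15.472 > 7.815, we reject the null hypothesis — the data do not fit the 9:3:3:1 ratio.

15.472; not consistent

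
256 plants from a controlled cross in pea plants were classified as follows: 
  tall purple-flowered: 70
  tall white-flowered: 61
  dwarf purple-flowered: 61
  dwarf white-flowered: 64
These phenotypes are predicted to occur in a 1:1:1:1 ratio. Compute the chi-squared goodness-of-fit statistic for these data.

0.844

Under the 1:1:1:1 hypothesis (Σ ratio = 4, N = 256):
  tall purple-flowered: 256 × 1/4 = 64
  tall white-flowered: 256 × 1/4 = 64
  dwarf purple-flowered: 256 × 1/4 = 64
  dwarf white-flowered: 256 × 1/4 = 64
χ² = Σ (O − E)² / E
  tall purple-flowered: (70 − 64)² / 64 = 0.5625
  tall white-flowered: (61 − 64)² / 64 = 0.1406
  dwarf purple-flowered: (61 − 64)² / 64 = 0.1406
  dwarf white-flowered: (64 − 64)² / 64 = 0.0000
χ² = 0.5625 + 0.1406 + 0.1406 + 0.0000 = 0.8437 ≈ 0.844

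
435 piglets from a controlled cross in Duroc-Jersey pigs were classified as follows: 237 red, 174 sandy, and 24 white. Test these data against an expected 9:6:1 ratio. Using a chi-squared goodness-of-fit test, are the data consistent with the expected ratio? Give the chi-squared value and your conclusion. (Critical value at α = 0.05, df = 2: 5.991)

1.340; consistent

Total ratio parts = 16. Expected numbers out of 435:
  red: 435 × 9/16 = 244.6875
  sandy: 435 × 6/16 = 163.125
  white: 435 × 1/16 = 27.1875
χ² = Σ (O − E)² / E
  red: (237 − 244.6875)² / 244.6875 = 0.2415
  sandy: (174 − 163.125)² / 163.125 = 0.7250
  white: (24 − 27.1875)² / 27.1875 = 0.3737
χ² = 0.2415 + 0.7250 + 0.3737 = 1.3402 ≈ 1.340
Degrees of freedom = 3 − 1 = 2; critical value at α = 0.05 is 5.991.
Since 1.340 < 5.991, we fail to reject the null hypothesis — the data are consistent with the 9:6:1 ratio.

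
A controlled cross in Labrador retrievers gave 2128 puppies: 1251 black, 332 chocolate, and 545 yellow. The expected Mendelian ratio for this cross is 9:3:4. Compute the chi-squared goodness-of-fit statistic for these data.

Total ratio parts = 16. Expected numbers out of 2128:
  black: 2128 × 9/16 = 1197
  chocolate: 2128 × 3/16 = 399
  yellow: 2128 × 4/16 = 532
χ² = Σ (O − E)² / E
  black: (1251 − 1197)² / 1197 = 2.4361
  chocolate: (332 − 399)² / 399 = 11.2506
  yellow: (545 − 532)² / 532 = 0.3177
χ² = 2.4361 + 11.2506 + 0.3177 = 14.0044 ≈ 14.004

14.004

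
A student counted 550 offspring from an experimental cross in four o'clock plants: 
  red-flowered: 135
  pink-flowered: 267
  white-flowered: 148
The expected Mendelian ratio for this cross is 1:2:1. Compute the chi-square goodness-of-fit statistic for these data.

1.080

Expected counts for N = 550 under a 1:2:1 ratio (total parts = 4):
  red-flowered: 550 × 1/4 = 137.5
  pink-flowered: 550 × 2/4 = 275
  white-flowered: 550 × 1/4 = 137.5
χ² = Σ (O − E)² / E
  red-flowered: (135 − 137.5)² / 137.5 = 0.0455
  pink-flowered: (267 − 275)² / 275 = 0.2327
  white-flowered: (148 − 137.5)² / 137.5 = 0.8018
χ² = 0.0455 + 0.2327 + 0.8018 = 1.080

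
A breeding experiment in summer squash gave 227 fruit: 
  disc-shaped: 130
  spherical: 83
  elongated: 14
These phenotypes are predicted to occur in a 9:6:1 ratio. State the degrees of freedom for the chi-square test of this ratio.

2

A goodness-of-fit test with 3 phenotype classes has df = 3 − 1 = 2.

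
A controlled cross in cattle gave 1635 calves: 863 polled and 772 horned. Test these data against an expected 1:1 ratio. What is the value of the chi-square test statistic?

5.065

The 1:1 ratio has 2 parts, so with N = 1635 the expected counts are:
  polled: 1635 × 1/2 = 817.5
  horned: 1635 × 1/2 = 817.5
χ² = Σ (O − E)² / E
  polled: (863 − 817.5)² / 817.5 = 2.5324
  horned: (772 − 817.5)² / 817.5 = 2.5324
χ² = 2.5324 + 2.5324 = 5.0648 ≈ 5.065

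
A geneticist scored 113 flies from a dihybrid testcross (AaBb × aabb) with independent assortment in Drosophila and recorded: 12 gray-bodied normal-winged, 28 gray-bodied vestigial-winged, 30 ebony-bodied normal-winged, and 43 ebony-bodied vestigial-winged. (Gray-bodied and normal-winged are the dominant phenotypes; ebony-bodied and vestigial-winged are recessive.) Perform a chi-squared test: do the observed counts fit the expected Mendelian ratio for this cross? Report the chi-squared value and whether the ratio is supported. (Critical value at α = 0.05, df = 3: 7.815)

A dihybrid testcross with independent assortment gives a 1:1:1:1 ratio.
Total ratio parts = 4. Expected numbers out of 113:
  gray-bodied normal-winged: 113 × 1/4 = 28.25
  gray-bodied vestigial-winged: 113 × 1/4 = 28.25
  ebony-bodied normal-winged: 113 × 1/4 = 28.25
  ebony-bodied vestigial-winged: 113 × 1/4 = 28.25
χ² = Σ (O − E)² / E
  gray-bodied normal-winged: (12 − 28.25)² / 28.25 = 9.3473
  gray-bodied vestigial-winged: (28 − 28.25)² / 28.25 = 0.0022
  ebony-bodied normal-winged: (30 − 28.25)² / 28.25 = 0.1084
  ebony-bodied vestigial-winged: (43 − 28.25)² / 28.25 = 7.7013
χ² = 9.3473 + 0.0022 + 0.1084 + 7.7013 = 17.1592 ≈ 17.159
Degrees of freedom = 4 − 1 = 3; critical value at α = 0.05 is 7.815.
Since 17.159 > 7.815, we reject the null hypothesis — the data do not fit the 1:1:1:1 ratio.

17.159; not consistent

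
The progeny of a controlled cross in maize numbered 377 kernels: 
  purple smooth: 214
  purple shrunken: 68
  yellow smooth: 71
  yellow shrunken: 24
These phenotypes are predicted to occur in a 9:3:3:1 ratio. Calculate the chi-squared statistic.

The 9:3:3:1 ratio has 16 parts, so with N = 377 the expected counts are:
  purple smooth: 377 × 9/16 = 212.0625
  purple shrunken: 377 × 3/16 = 70.6875
  yellow smooth: 377 × 3/16 = 70.6875
  yellow shrunken: 377 × 1/16 = 23.5625
χ² = Σ (O − E)² / E
  purple smooth: (214 − 212.0625)² / 212.0625 = 0.0177
  purple shrunken: (68 − 70.6875)² / 70.6875 = 0.1022
  yellow smooth: (71 − 70.6875)² / 70.6875 = 0.0014
  yellow shrunken: (24 − 23.5625)² / 23.5625 = 0.0081
χ² = 0.0177 + 0.1022 + 0.0014 + 0.0081 = 0.1294 ≈ 0.129

0.129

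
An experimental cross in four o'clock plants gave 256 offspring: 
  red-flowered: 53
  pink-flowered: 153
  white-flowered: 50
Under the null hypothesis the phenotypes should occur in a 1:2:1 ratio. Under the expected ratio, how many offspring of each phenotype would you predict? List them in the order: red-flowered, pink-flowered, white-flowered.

Under the 1:2:1 hypothesis (Σ ratio = 4, N = 256):
  red-flowered: 256 × 1/4 = 64
  pink-flowered: 256 × 2/4 = 128
  white-flowered: 256 × 1/4 = 64

64, 128, 64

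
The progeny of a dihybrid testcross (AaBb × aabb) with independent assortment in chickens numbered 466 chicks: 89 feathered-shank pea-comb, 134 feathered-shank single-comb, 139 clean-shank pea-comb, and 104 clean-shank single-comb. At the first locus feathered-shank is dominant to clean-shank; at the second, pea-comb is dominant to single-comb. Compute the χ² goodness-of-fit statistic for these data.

A dihybrid testcross with independent assortment gives a 1:1:1:1 ratio.
Total ratio parts = 4. Expected numbers out of 466:
  feathered-shank pea-comb: 466 × 1/4 = 116.5
  feathered-shank single-comb: 466 × 1/4 = 116.5
  clean-shank pea-comb: 466 × 1/4 = 116.5
  clean-shank single-comb: 466 × 1/4 = 116.5
χ² = Σ (O − E)² / E
  feathered-shank pea-comb: (89 − 116.5)² / 116.5 = 6.4914
  feathered-shank single-comb: (134 − 116.5)² / 116.5 = 2.6288
  clean-shank pea-comb: (139 − 116.5)² / 116.5 = 4.3455
  clean-shank single-comb: (104 − 116.5)² / 116.5 = 1.3412
χ² = 6.4914 + 2.6288 + 4.3455 + 1.3412 = 14.8069 ≈ 14.807

14.807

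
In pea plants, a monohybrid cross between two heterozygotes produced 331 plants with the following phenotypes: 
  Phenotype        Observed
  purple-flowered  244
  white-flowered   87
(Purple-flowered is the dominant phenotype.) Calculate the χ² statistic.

For a monohybrid cross between heterozygotes with complete dominance, the expected phenotypic ratio is 3:1.
Total ratio parts = 4. Expected numbers out of 331:
  purple-flowered: 331 × 3/4 = 248.25
  white-flowered: 331 × 1/4 = 82.75
χ² = Σ (O − E)² / E
  purple-flowered: (244 − 248.25)² / 248.25 = 0.0728
  white-flowered: (87 − 82.75)² / 82.75 = 0.2183
χ² = 0.0728 + 0.2183 = 0.2911 ≈ 0.291

0.291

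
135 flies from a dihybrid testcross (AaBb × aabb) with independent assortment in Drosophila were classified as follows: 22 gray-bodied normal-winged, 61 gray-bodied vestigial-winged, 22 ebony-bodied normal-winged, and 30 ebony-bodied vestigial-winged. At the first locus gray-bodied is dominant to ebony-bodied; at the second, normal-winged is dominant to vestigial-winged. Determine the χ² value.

A dihybrid testcross with independent assortment gives a 1:1:1:1 ratio.
Under the 1:1:1:1 hypothesis (Σ ratio = 4, N = 135):
  gray-bodied normal-winged: 135 × 1/4 = 33.75
  gray-bodied vestigial-winged: 135 × 1/4 = 33.75
  ebony-bodied normal-winged: 135 × 1/4 = 33.75
  ebony-bodied vestigial-winged: 135 × 1/4 = 33.75
χ² = Σ (O − E)² / E
  gray-bodied normal-winged: (22 − 33.75)² / 33.75 = 4.0907
  gray-bodied vestigial-winged: (61 − 33.75)² / 33.75 = 22.0019
  ebony-bodied normal-winged: (22 − 33.75)² / 33.75 = 4.0907
  ebony-bodied vestigial-winged: (30 − 33.75)² / 33.75 = 0.4167
χ² = 4.0907 + 22.0019 + 4.0907 + 0.4167 = 30.600

30.600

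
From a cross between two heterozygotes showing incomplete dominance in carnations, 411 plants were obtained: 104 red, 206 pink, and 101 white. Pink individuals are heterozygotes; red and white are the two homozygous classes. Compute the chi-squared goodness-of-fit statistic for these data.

With incomplete dominance, a heterozygote × heterozygote cross gives a 1:2:1 phenotypic ratio.
Under the 1:2:1 hypothesis (Σ ratio = 4, N = 411):
  red: 411 × 1/4 = 102.75
  pink: 411 × 2/4 = 205.5
  white: 411 × 1/4 = 102.75
χ² = Σ (O − E)² / E
  red: (104 − 102.75)² / 102.75 = 0.0152
  pink: (206 − 205.5)² / 205.5 = 0.0012
  white: (101 − 102.75)² / 102.75 = 0.0298
χ² = 0.0152 + 0.0012 + 0.0298 = 0.0462 ≈ 0.046

0.046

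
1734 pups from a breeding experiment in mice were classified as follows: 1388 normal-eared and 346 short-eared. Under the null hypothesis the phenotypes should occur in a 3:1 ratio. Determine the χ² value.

Expected counts for N = 1734 under a 3:1 ratio (total parts = 4):
  normal-eared: 1734 × 3/4 = 1300.5
  short-eared: 1734 × 1/4 = 433.5
χ² = Σ (O − E)² / E
  normal-eared: (1388 − 1300.5)² / 1300.5 = 5.8872
  short-eared: (346 − 433.5)² / 433.5 = 17.6615
χ² = 5.8872 + 17.6615 = 23.5487 ≈ 23.549

23.549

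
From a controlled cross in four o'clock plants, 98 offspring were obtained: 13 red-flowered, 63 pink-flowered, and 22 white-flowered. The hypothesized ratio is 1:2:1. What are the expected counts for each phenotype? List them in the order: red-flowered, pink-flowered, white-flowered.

24.5, 49, 24.5

Total ratio parts = 4. Expected numbers out of 98:
  red-flowered: 98 × 1/4 = 24.5
  pink-flowered: 98 × 2/4 = 49
  white-flowered: 98 × 1/4 = 24.5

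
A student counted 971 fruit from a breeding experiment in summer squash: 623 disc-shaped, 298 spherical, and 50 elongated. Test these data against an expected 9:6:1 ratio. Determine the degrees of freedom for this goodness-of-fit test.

A goodness-of-fit test with 3 phenotype classes has df = 3 − 1 = 2.

2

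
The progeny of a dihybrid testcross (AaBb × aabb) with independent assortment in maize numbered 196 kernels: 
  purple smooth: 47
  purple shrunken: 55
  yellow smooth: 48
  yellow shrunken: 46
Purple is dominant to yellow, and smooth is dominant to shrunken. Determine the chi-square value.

1.020

A dihybrid testcross with independent assortment gives a 1:1:1:1 ratio.
Expected counts for N = 196 under a 1:1:1:1 ratio (total parts = 4):
  purple smooth: 196 × 1/4 = 49
  purple shrunken: 196 × 1/4 = 49
  yellow smooth: 196 × 1/4 = 49
  yellow shrunken: 196 × 1/4 = 49
χ² = Σ (O − E)² / E
  purple smooth: (47 − 49)² / 49 = 0.0816
  purple shrunken: (55 − 49)² / 49 = 0.7347
  yellow smooth: (48 − 49)² / 49 = 0.0204
  yellow shrunken: (46 − 49)² / 49 = 0.1837
χ² = 0.0816 + 0.7347 + 0.0204 + 0.1837 = 1.0204 ≈ 1.020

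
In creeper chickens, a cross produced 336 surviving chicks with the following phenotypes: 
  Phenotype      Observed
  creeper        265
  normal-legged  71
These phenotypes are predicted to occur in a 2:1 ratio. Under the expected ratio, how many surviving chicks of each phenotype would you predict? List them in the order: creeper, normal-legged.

224, 112

Under the 2:1 hypothesis (Σ ratio = 3, N = 336):
  creeper: 336 × 2/3 = 224
  normal-legged: 336 × 1/3 = 112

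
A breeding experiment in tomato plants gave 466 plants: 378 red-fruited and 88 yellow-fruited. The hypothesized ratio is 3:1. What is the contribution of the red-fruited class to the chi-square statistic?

Total ratio parts = 4. Expected numbers out of 466:
  red-fruited: 466 × 3/4 = 349.5
  yellow-fruited: 466 × 1/4 = 116.5
Contribution of red-fruited: (378 − 349.5)² / 349.5 = 2.3240

2.324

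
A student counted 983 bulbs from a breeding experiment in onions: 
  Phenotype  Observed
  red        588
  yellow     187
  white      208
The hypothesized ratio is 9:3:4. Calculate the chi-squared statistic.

8.061

Under the 9:3:4 hypothesis (Σ ratio = 16, N = 983):
  red: 983 × 9/16 = 552.9375
  yellow: 983 × 3/16 = 184.3125
  white: 983 × 4/16 = 245.75
χ² = Σ (O − E)² / E
  red: (588 − 552.9375)² / 552.9375 = 2.2234
  yellow: (187 − 184.3125)² / 184.3125 = 0.0392
  white: (208 − 245.75)² / 245.75 = 5.7988
χ² = 2.2234 + 0.0392 + 5.7988 = 8.0614 ≈ 8.061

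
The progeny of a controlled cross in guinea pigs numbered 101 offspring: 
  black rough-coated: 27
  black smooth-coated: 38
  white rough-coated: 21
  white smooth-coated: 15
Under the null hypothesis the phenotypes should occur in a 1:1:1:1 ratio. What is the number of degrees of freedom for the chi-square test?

A goodness-of-fit test with 4 phenotype classes has df = 4 − 1 = 3.

3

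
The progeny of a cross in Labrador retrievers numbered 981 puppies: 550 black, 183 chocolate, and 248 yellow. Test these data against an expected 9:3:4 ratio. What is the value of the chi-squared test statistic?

The 9:3:4 ratio has 16 parts, so with N = 981 the expected counts are:
  black: 981 × 9/16 = 551.8125
  chocolate: 981 × 3/16 = 183.9375
  yellow: 981 × 4/16 = 245.25
χ² = Σ (O − E)² / E
  black: (550 − 551.8125)² / 551.8125 = 0.0060
  chocolate: (183 − 183.9375)² / 183.9375 = 0.0048
  yellow: (248 − 245.25)² / 245.25 = 0.0308
χ² = 0.0060 + 0.0048 + 0.0308 = 0.0416 ≈ 0.042

0.042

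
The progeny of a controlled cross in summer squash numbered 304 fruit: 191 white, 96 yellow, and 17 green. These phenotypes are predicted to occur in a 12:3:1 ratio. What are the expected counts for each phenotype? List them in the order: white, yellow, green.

Under the 12:3:1 hypothesis (Σ ratio = 16, N = 304):
  white: 304 × 12/16 = 228
  yellow: 304 × 3/16 = 57
  green: 304 × 1/16 = 19

228, 57, 19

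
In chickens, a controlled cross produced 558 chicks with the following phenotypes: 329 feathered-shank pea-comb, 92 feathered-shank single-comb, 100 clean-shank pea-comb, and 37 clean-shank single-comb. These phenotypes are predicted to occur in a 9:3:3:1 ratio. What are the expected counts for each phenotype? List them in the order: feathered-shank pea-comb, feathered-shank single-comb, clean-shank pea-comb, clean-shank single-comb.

313.875, 104.625, 104.625, 34.875

The 9:3:3:1 ratio has 16 parts, so with N = 558 the expected counts are:
  feathered-shank pea-comb: 558 × 9/16 = 313.875
  feathered-shank single-comb: 558 × 3/16 = 104.625
  clean-shank pea-comb: 558 × 3/16 = 104.625
  clean-shank single-comb: 558 × 1/16 = 34.875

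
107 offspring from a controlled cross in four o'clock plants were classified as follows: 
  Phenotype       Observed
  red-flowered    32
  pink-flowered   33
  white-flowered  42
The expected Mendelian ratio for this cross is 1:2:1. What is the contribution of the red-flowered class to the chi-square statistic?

Under the 1:2:1 hypothesis (Σ ratio = 4, N = 107):
  red-flowered: 107 × 1/4 = 26.75
  pink-flowered: 107 × 2/4 = 53.5
  white-flowered: 107 × 1/4 = 26.75
Contribution of red-flowered: (32 − 26.75)² / 26.75 = 1.0304

1.030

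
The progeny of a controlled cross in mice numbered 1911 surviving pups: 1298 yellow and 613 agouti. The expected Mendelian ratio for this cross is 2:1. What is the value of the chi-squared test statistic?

Under the 2:1 hypothesis (Σ ratio = 3, N = 1911):
  yellow: 1911 × 2/3 = 1274
  agouti: 1911 × 1/3 = 637
χ² = Σ (O − E)² / E
  yellow: (1298 − 1274)² / 1274 = 0.4521
  agouti: (613 − 637)² / 637 = 0.9042
χ² = 0.4521 + 0.9042 = 1.3563 ≈ 1.356

1.356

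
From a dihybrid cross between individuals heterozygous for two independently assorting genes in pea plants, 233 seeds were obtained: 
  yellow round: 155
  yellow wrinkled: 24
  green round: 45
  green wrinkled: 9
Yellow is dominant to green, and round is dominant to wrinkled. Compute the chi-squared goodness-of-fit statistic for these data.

15.408

A dihybrid F₂ with independent assortment and complete dominance at both loci gives a 9:3:3:1 phenotypic ratio.
Under the 9:3:3:1 hypothesis (Σ ratio = 16, N = 233):
  yellow round: 233 × 9/16 = 131.0625
  yellow wrinkled: 233 × 3/16 = 43.6875
  green round: 233 × 3/16 = 43.6875
  green wrinkled: 233 × 1/16 = 14.5625
χ² = Σ (O − E)² / E
  yellow round: (155 − 131.0625)² / 131.0625 = 4.3720
  yellow wrinkled: (24 − 43.6875)² / 43.6875 = 8.8720
  green round: (45 − 43.6875)² / 43.6875 = 0.0394
  green wrinkled: (9 − 14.5625)² / 14.5625 = 2.1247
χ² = 4.3720 + 8.8720 + 0.0394 + 2.1247 = 15.4081 ≈ 15.408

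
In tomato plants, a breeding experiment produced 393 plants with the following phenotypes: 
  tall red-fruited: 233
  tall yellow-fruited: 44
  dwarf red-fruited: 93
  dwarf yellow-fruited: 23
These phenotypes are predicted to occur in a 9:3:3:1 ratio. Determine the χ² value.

Expected counts for N = 393 under a 9:3:3:1 ratio (total parts = 16):
  tall red-fruited: 393 × 9/16 = 221.0625
  tall yellow-fruited: 393 × 3/16 = 73.6875
  dwarf red-fruited: 393 × 3/16 = 73.6875
  dwarf yellow-fruited: 393 × 1/16 = 24.5625
χ² = Σ (O − E)² / E
  tall red-fruited: (233 − 221.0625)² / 221.0625 = 0.6446
  tall yellow-fruited: (44 − 73.6875)² / 73.6875 = 11.9606
  dwarf red-fruited: (93 − 73.6875)² / 73.6875 = 5.0615
  dwarf yellow-fruited: (23 − 24.5625)² / 24.5625 = 0.0994
χ² = 0.6446 + 11.9606 + 5.0615 + 0.0994 = 17.7661 ≈ 17.766

17.766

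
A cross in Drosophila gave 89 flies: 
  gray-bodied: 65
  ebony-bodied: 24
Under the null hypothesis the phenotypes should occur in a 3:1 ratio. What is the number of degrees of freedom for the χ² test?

1

A goodness-of-fit test with 2 phenotype classes has df = 2 − 1 = 1.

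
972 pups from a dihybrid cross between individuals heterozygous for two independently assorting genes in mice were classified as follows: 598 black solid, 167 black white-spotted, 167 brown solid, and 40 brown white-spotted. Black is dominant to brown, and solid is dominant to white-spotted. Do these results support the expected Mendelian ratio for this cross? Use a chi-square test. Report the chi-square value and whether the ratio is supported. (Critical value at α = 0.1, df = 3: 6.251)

A dihybrid F₂ with independent assortment and complete dominance at both loci gives a 9:3:3:1 phenotypic ratio.
Total ratio parts = 16. Expected numbers out of 972:
  black solid: 972 × 9/16 = 546.75
  black white-spotted: 972 × 3/16 = 182.25
  brown solid: 972 × 3/16 = 182.25
  brown white-spotted: 972 × 1/16 = 60.75
χ² = Σ (O − E)² / E
  black solid: (598 − 546.75)² / 546.75 = 4.8040
  black white-spotted: (167 − 182.25)² / 182.25 = 1.2761
  brown solid: (167 − 182.25)² / 182.25 = 1.2761
  brown white-spotted: (40 − 60.75)² / 60.75 = 7.0874
χ² = 4.8040 + 1.2761 + 1.2761 + 7.0874 = 14.4436 ≈ 14.444
Degrees of freedom = 4 − 1 = 3; critical value at α = 0.1 is 6.251.
Since 14.444 > 6.251, we reject the null hypothesis — the data do not fit the 9:3:3:1 ratio.

14.444; not consistent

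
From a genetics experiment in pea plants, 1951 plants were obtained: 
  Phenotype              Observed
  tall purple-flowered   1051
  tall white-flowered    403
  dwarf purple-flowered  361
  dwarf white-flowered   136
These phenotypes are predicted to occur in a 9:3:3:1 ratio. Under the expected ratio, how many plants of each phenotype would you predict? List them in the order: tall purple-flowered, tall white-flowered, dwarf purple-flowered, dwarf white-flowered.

Total ratio parts = 16. Expected numbers out of 1951:
  tall purple-flowered: 1951 × 9/16 = 1097.4375
  tall white-flowered: 1951 × 3/16 = 365.8125
  dwarf purple-flowered: 1951 × 3/16 = 365.8125
  dwarf white-flowered: 1951 × 1/16 = 121.9375

1097.4375, 365.8125, 365.8125, 121.9375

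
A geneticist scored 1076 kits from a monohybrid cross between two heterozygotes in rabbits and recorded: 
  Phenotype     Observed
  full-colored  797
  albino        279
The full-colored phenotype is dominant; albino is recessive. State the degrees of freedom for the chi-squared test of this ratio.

For a monohybrid cross between heterozygotes with complete dominance, the expected phenotypic ratio is 3:1.
A goodness-of-fit test with 2 phenotype classes has df = 2 − 1 = 1.

1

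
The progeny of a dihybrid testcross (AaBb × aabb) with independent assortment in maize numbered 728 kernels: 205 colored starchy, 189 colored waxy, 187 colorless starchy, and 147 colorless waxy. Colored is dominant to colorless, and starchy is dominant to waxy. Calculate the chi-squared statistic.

10.044

A dihybrid testcross with independent assortment gives a 1:1:1:1 ratio.
Under the 1:1:1:1 hypothesis (Σ ratio = 4, N = 728):
  colored starchy: 728 × 1/4 = 182
  colored waxy: 728 × 1/4 = 182
  colorless starchy: 728 × 1/4 = 182
  colorless waxy: 728 × 1/4 = 182
χ² = Σ (O − E)² / E
  colored starchy: (205 − 182)² / 182 = 2.9066
  colored waxy: (189 − 182)² / 182 = 0.2692
  colorless starchy: (187 − 182)² / 182 = 0.1374
  colorless waxy: (147 − 182)² / 182 = 6.7308
χ² = 2.9066 + 0.2692 + 0.1374 + 6.7308 = 10.044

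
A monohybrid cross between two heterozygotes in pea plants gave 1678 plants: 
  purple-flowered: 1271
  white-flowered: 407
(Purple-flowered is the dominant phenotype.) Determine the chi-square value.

0.497

For a monohybrid cross between heterozygotes with complete dominance, the expected phenotypic ratio is 3:1.
Total ratio parts = 4. Expected numbers out of 1678:
  purple-flowered: 1678 × 3/4 = 1258.5
  white-flowered: 1678 × 1/4 = 419.5
χ² = Σ (O − E)² / E
  purple-flowered: (1271 − 1258.5)² / 1258.5 = 0.1242
  white-flowered: (407 − 419.5)² / 419.5 = 0.3725
χ² = 0.1242 + 0.3725 = 0.4967 ≈ 0.497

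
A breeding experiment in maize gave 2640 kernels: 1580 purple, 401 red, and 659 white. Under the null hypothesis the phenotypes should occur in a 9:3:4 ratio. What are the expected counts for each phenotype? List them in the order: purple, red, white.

1485, 495, 660

The 9:3:4 ratio has 16 parts, so with N = 2640 the expected counts are:
  purple: 2640 × 9/16 = 1485
  red: 2640 × 3/16 = 495
  white: 2640 × 4/16 = 660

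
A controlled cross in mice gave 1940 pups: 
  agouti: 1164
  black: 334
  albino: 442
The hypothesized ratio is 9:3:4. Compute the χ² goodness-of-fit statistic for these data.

11.096

Total ratio parts = 16. Expected numbers out of 1940:
  agouti: 1940 × 9/16 = 1091.25
  black: 1940 × 3/16 = 363.75
  albino: 1940 × 4/16 = 485
χ² = Σ (O − E)² / E
  agouti: (1164 − 1091.25)² / 1091.25 = 4.8500
  black: (334 − 363.75)² / 363.75 = 2.4332
  albino: (442 − 485)² / 485 = 3.8124
χ² = 4.8500 + 2.4332 + 3.8124 = 11.0956 ≈ 11.096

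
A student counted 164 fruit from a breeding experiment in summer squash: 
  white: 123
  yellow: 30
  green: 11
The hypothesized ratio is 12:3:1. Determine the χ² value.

0.073

Under the 12:3:1 hypothesis (Σ ratio = 16, N = 164):
  white: 164 × 12/16 = 123
  yellow: 164 × 3/16 = 30.75
  green: 164 × 1/16 = 10.25
χ² = Σ (O − E)² / E
  white: (123 − 123)² / 123 = 0.0000
  yellow: (30 − 30.75)² / 30.75 = 0.0183
  green: (11 − 10.25)² / 10.25 = 0.0549
χ² = 0.0000 + 0.0183 + 0.0549 = 0.0732 ≈ 0.073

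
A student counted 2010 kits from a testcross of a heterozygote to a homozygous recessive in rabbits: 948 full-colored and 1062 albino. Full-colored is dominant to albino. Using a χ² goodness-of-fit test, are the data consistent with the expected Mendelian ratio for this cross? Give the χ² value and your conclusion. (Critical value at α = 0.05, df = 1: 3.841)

6.466; not consistent

A testcross of a heterozygote (Aa × aa) gives a 1:1 phenotypic ratio.
Expected counts for N = 2010 under a 1:1 ratio (total parts = 2):
  full-colored: 2010 × 1/2 = 1005
  albino: 2010 × 1/2 = 1005
χ² = Σ (O − E)² / E
  full-colored: (948 − 1005)² / 1005 = 3.2328
  albino: (1062 − 1005)² / 1005 = 3.2328
χ² = 3.2328 + 3.2328 = 6.4656 ≈ 6.466
Degrees of freedom = 2 − 1 = 1; critical value at α = 0.05 is 3.841.
Since 6.466 > 3.841, we reject the null hypothesis — the data do not fit the 1:1 ratio.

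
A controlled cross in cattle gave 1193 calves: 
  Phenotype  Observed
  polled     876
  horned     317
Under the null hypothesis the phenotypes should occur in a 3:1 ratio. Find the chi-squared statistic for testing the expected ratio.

1.572

The 3:1 ratio has 4 parts, so with N = 1193 the expected counts are:
  polled: 1193 × 3/4 = 894.75
  horned: 1193 × 1/4 = 298.25
χ² = Σ (O − E)² / E
  polled: (876 − 894.75)² / 894.75 = 0.3929
  horned: (317 − 298.25)² / 298.25 = 1.1788
χ² = 0.3929 + 1.1788 = 1.5717 ≈ 1.572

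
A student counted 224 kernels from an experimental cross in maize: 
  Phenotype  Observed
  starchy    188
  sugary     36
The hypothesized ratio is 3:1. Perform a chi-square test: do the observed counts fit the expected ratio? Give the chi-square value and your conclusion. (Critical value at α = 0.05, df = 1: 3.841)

Expected counts for N = 224 under a 3:1 ratio (total parts = 4):
  starchy: 224 × 3/4 = 168
  sugary: 224 × 1/4 = 56
χ² = Σ (O − E)² / E
  starchy: (188 − 168)² / 168 = 2.3810
  sugary: (36 − 56)² / 56 = 7.1429
χ² = 2.3810 + 7.1429 = 9.5239 ≈ 9.524
Degrees of freedom = 2 − 1 = 1; critical value at α = 0.05 is 3.841.
Since 9.524 > 3.841, we reject the null hypothesis — the data do not fit the 3:1 ratio.

9.524; not consistent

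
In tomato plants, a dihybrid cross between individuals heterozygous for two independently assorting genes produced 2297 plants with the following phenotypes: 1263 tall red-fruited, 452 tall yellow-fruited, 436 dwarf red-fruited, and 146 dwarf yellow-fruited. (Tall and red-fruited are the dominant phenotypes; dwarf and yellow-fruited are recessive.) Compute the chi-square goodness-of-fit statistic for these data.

1.815

A dihybrid F₂ with independent assortment and complete dominance at both loci gives a 9:3:3:1 phenotypic ratio.
Expected counts for N = 2297 under a 9:3:3:1 ratio (total parts = 16):
  tall red-fruited: 2297 × 9/16 = 1292.0625
  tall yellow-fruited: 2297 × 3/16 = 430.6875
  dwarf red-fruited: 2297 × 3/16 = 430.6875
  dwarf yellow-fruited: 2297 × 1/16 = 143.5625
χ² = Σ (O − E)² / E
  tall red-fruited: (1263 − 1292.0625)² / 1292.0625 = 0.6537
  tall yellow-fruited: (452 − 430.6875)² / 430.6875 = 1.0546
  dwarf red-fruited: (436 − 430.6875)² / 430.6875 = 0.0655
  dwarf yellow-fruited: (146 − 143.5625)² / 143.5625 = 0.0414
χ² = 0.6537 + 1.0546 + 0.0655 + 0.0414 = 1.8152 ≈ 1.815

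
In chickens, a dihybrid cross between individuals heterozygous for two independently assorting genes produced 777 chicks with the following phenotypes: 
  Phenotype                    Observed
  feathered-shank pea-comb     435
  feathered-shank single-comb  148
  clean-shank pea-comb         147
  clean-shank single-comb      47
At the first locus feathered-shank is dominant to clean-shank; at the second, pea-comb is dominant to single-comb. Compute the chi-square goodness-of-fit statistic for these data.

0.109

A dihybrid F₂ with independent assortment and complete dominance at both loci gives a 9:3:3:1 phenotypic ratio.
Total ratio parts = 16. Expected numbers out of 777:
  feathered-shank pea-comb: 777 × 9/16 = 437.0625
  feathered-shank single-comb: 777 × 3/16 = 145.6875
  clean-shank pea-comb: 777 × 3/16 = 145.6875
  clean-shank single-comb: 777 × 1/16 = 48.5625
χ² = Σ (O − E)² / E
  feathered-shank pea-comb: (435 − 437.0625)² / 437.0625 = 0.0097
  feathered-shank single-comb: (148 − 145.6875)² / 145.6875 = 0.0367
  clean-shank pea-comb: (147 − 145.6875)² / 145.6875 = 0.0118
  clean-shank single-comb: (47 − 48.5625)² / 48.5625 = 0.0503
χ² = 0.0097 + 0.0367 + 0.0118 + 0.0503 = 0.1085 ≈ 0.109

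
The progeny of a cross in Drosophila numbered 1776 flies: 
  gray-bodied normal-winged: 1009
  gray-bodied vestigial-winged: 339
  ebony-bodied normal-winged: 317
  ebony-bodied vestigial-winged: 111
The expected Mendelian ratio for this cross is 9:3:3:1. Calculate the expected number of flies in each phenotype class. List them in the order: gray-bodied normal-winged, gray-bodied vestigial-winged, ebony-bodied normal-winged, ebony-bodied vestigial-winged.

999, 333, 333, 111

The 9:3:3:1 ratio has 16 parts, so with N = 1776 the expected counts are:
  gray-bodied normal-winged: 1776 × 9/16 = 999
  gray-bodied vestigial-winged: 1776 × 3/16 = 333
  ebony-bodied normal-winged: 1776 × 3/16 = 333
  ebony-bodied vestigial-winged: 1776 × 1/16 = 111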